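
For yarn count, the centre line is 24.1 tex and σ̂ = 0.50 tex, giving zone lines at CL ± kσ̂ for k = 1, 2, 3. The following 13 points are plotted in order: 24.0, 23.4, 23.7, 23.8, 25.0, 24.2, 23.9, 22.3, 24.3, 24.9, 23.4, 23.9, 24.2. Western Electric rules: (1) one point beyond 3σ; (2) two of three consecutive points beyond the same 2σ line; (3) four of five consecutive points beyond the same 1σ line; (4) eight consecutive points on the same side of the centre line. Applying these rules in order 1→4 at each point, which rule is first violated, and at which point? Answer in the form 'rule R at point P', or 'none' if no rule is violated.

rule 1 at point 8

Zone of each point (C = within 1σ̂, B = 1σ̂–2σ̂, A = 2σ̂–3σ̂, * = beyond 3σ̂; sign = side of CL): 1:-C, 2:-B, 3:-C, 4:-C, 5:+B, 6:+C, 7:-C, 8:-*, 9:+C, 10:+B, 11:-B, 12:-C, 13:+C
Rule 1 (one point beyond the 3σ limits) is satisfied at point 8.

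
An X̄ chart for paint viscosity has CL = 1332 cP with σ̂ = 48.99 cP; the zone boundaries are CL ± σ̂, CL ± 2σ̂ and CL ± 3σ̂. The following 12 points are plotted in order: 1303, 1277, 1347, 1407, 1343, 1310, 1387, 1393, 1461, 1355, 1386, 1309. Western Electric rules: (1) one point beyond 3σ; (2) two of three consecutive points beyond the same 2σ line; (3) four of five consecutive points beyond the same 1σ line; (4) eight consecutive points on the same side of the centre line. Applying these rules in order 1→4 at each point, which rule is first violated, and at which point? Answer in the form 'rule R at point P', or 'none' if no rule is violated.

rule 3 at point 11

Zone of each point (C = within 1σ̂, B = 1σ̂–2σ̂, A = 2σ̂–3σ̂, * = beyond 3σ̂; sign = side of CL): 1:-C, 2:-B, 3:+C, 4:+B, 5:+C, 6:-C, 7:+B, 8:+B, 9:+A, 10:+C, 11:+B, 12:-C
Rule 3 (four of five consecutive points beyond the same 1σ limit) is satisfied at point 11.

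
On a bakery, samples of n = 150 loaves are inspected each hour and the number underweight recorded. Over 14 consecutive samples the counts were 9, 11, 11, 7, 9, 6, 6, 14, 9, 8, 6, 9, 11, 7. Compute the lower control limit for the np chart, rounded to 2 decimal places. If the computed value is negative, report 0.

0.16

p̄ = Σdᵢ / (k·n) = 123 / (14 × 150) = 0.05857
LCL = np̄ − 3·√(np̄(1−p̄)) = 8.7857 − 3 × 2.8760 = 0.1578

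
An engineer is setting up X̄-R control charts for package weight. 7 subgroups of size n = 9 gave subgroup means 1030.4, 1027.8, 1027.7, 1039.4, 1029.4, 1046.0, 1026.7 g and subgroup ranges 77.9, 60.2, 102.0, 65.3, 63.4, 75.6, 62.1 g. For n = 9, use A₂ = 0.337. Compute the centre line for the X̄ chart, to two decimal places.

1032.49

X̄̄ = (1030.4 + 1027.8 + 1027.7 + 1039.4 + 1029.4 + 1046.0 + 1026.7) / 7 = 7227.4000 / 7 = 1032.4857
CL = X̄̄ = 1032.4857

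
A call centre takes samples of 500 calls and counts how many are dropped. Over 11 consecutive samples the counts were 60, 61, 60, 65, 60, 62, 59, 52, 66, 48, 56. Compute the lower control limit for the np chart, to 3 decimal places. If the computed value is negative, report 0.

p̄ = Σdᵢ / (k·n) = 649 / (11 × 500) = 0.11800
LCL = np̄ − 3·√(np̄(1−p̄)) = 59.0000 − 3 × 7.2137 = 37.3588

37.359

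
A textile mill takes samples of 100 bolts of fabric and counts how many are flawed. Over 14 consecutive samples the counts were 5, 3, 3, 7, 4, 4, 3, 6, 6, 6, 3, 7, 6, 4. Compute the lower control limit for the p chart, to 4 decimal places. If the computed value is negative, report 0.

0.0000

p̄ = Σdᵢ / (k·n) = 67 / (14 × 100) = 0.04786
LCL = p̄ − 3·√(p̄(1−p̄)/n) = 0.04786 − 3 × 0.02135 = -0.01618 → 0 (negative, so LCL = 0)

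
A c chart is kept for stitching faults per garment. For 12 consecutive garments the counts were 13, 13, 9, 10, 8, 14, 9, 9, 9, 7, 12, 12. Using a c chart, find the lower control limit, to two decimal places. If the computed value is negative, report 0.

0.73

c̄ = (13 + 13 + 9 + 10 + 8 + 14 + 9 + 9 + 9 + 7 + 12 + 12) / 12 = 125 / 12 = 10.4167
LCL = c̄ − 3√c̄ = 10.4167 − 3 × 3.2275 = 0.7342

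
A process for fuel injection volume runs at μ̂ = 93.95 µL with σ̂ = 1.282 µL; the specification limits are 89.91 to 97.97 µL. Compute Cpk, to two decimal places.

1.05

Cpu = (USL − μ̂) / (3σ̂) = (97.97 − 93.95) / (3 × 1.282) = 1.0452; Cpl = (μ̂ − LSL) / (3σ̂) = (93.95 − 89.91) / (3 × 1.282) = 1.0504; Cpk = min(Cpu, Cpl) = 1.0452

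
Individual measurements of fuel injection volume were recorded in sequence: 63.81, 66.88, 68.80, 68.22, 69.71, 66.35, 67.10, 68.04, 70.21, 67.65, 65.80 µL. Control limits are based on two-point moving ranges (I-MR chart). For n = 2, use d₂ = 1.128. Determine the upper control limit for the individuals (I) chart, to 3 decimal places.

72.477

X̄ = (63.81 + 66.88 + 68.80 + 68.22 + 69.71 + 66.35 + 67.10 + 68.04 + 70.21 + 67.65 + 65.80) / 11 = 67.5064
Moving ranges: 3.07, 1.92, 0.58, 1.49, 3.36, 0.75, 0.94, 2.17, 2.56, 1.85; M̄R̄ = 18.6900 / 10 = 1.8690
UCL = X̄ + 3·M̄R̄/d₂ = 67.5064 + 3 × 1.8690 / 1.128 = 72.4771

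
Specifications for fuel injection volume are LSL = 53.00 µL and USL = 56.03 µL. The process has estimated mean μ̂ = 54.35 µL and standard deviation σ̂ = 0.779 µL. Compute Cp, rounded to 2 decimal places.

Cp = (USL − LSL) / (6σ̂) = (56.03 − 53.00) / (6 × 0.779) = 3.0300 / 4.6740 = 0.6483

0.65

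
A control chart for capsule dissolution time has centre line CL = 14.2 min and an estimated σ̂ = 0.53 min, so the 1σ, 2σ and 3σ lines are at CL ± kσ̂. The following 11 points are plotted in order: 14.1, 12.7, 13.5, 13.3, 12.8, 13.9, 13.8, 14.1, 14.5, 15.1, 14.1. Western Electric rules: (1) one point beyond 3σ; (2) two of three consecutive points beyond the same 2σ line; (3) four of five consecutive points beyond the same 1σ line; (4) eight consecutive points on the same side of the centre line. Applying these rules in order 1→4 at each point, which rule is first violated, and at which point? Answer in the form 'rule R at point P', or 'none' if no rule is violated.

Zone of each point (C = within 1σ̂, B = 1σ̂–2σ̂, A = 2σ̂–3σ̂, * = beyond 3σ̂; sign = side of CL): 1:-C, 2:-A, 3:-B, 4:-B, 5:-A, 6:-C, 7:-C, 8:-C, 9:+C, 10:+B, 11:-C
Rule 3 (four of five consecutive points beyond the same 1σ limit) is satisfied at point 5.

rule 3 at point 5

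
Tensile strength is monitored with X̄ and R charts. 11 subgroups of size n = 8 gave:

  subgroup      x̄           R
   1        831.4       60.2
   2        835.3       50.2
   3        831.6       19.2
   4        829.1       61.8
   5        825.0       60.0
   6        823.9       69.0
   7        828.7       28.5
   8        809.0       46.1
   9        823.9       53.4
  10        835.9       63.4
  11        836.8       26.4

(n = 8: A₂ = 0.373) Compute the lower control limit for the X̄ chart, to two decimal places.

809.99

X̄̄ = (831.4 + 835.3 + 831.6 + 829.1 + 825.0 + 823.9 + 828.7 + 809.0 + 823.9 + 835.9 + 836.8) / 11 = 9110.6000 / 11 = 828.2364
R̄ = (60.2 + 50.2 + 19.2 + 61.8 + 60.0 + 69.0 + 28.5 + 46.1 + 53.4 + 63.4 + 26.4) / 11 = 538.2000 / 11 = 48.9273
LCL = X̄̄ − A₂·R̄ = 828.2364 − 0.373 × 48.9273 = 809.9865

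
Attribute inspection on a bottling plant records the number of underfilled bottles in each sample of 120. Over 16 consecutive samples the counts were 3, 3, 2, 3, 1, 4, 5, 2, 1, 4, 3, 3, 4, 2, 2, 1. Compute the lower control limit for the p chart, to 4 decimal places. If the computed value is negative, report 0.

p̄ = Σdᵢ / (k·n) = 43 / (16 × 120) = 0.02240
LCL = p̄ − 3·√(p̄(1−p̄)/n) = 0.02240 − 3 × 0.01351 = -0.01813 → 0 (negative, so LCL = 0)

0.0000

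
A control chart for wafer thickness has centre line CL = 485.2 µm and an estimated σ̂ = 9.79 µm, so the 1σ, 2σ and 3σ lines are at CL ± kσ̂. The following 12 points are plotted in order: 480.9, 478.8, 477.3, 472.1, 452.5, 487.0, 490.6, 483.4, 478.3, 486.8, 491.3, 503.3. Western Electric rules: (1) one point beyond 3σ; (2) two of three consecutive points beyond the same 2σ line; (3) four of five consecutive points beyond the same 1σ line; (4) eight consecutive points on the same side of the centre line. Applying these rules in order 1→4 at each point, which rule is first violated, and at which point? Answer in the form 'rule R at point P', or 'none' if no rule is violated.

rule 1 at point 5

Zone of each point (C = within 1σ̂, B = 1σ̂–2σ̂, A = 2σ̂–3σ̂, * = beyond 3σ̂; sign = side of CL): 1:-C, 2:-C, 3:-C, 4:-B, 5:-*, 6:+C, 7:+C, 8:-C, 9:-C, 10:+C, 11:+C, 12:+B
Rule 1 (one point beyond the 3σ limits) is satisfied at point 5.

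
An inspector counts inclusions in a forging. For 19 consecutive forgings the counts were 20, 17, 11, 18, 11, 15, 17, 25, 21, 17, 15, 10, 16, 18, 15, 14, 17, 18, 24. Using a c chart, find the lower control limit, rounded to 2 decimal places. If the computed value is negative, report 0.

c̄ = (20 + 17 + 11 + 18 + 11 + 15 + 17 + 25 + 21 + 17 + 15 + 10 + 16 + 18 + 15 + 14 + 17 + 18 + 24) / 19 = 319 / 19 = 16.7895
LCL = c̄ − 3√c̄ = 16.7895 − 3 × 4.0975 = 4.4970

4.50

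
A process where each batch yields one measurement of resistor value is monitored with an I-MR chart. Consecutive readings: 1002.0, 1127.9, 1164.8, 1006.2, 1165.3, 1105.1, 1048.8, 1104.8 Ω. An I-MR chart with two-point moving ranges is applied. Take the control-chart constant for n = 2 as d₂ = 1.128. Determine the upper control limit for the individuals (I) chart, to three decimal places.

1338.713

X̄ = (1002.0 + 1127.9 + 1164.8 + 1006.2 + 1165.3 + 1105.1 + 1048.8 + 1104.8) / 8 = 1090.6125
Moving ranges: 125.9, 36.9, 158.6, 159.1, 60.2, 56.3, 56.0; M̄R̄ = 653.0000 / 7 = 93.2857
UCL = X̄ + 3·M̄R̄/d₂ = 1090.6125 + 3 × 93.2857 / 1.128 = 1338.7128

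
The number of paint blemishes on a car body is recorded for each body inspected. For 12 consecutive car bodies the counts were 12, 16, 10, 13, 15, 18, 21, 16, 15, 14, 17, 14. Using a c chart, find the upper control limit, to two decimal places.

26.73

c̄ = (12 + 16 + 10 + 13 + 15 + 18 + 21 + 16 + 15 + 14 + 17 + 14) / 12 = 181 / 12 = 15.0833
UCL = c̄ + 3√c̄ = 15.0833 + 3 × √15.0833 = 15.0833 + 3 × 3.8837 = 26.7345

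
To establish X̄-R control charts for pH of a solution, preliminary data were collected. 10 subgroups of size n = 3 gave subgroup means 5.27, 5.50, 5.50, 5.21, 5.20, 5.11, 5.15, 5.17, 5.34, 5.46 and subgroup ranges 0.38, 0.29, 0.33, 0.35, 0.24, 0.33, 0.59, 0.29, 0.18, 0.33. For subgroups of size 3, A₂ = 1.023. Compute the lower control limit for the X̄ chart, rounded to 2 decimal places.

4.95

X̄̄ = (5.27 + 5.50 + 5.50 + 5.21 + 5.20 + 5.11 + 5.15 + 5.17 + 5.34 + 5.46) / 10 = 52.9100 / 10 = 5.2910
R̄ = (0.38 + 0.29 + 0.33 + 0.35 + 0.24 + 0.33 + 0.59 + 0.29 + 0.18 + 0.33) / 10 = 3.3100 / 10 = 0.3310
LCL = X̄̄ − A₂·R̄ = 5.2910 − 1.023 × 0.3310 = 4.9524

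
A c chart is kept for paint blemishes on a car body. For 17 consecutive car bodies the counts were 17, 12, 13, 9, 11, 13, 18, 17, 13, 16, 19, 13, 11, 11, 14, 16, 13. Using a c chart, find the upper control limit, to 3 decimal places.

c̄ = (17 + 12 + 13 + 9 + 11 + 13 + 18 + 17 + 13 + 16 + 19 + 13 + 11 + 11 + 14 + 16 + 13) / 17 = 236 / 17 = 13.8824
UCL = c̄ + 3√c̄ = 13.8824 + 3 × √13.8824 = 13.8824 + 3 × 3.7259 = 25.0601

25.060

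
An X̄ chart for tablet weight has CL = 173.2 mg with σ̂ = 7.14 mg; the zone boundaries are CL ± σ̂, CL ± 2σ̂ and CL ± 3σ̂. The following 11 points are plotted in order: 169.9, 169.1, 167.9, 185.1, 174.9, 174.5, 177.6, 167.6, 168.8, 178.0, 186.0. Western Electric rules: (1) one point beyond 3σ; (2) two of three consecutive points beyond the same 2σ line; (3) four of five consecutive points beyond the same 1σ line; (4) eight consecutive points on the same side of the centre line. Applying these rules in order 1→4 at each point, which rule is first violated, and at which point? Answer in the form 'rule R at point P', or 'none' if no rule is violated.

Zone of each point (C = within 1σ̂, B = 1σ̂–2σ̂, A = 2σ̂–3σ̂, * = beyond 3σ̂; sign = side of CL): 1:-C, 2:-C, 3:-C, 4:+B, 5:+C, 6:+C, 7:+C, 8:-C, 9:-C, 10:+C, 11:+B
No rule fires across all 11 points.

none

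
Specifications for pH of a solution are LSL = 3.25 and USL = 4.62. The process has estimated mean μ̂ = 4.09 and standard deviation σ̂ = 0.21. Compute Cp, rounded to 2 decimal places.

Cp = (USL − LSL) / (6σ̂) = (4.62 − 3.25) / (6 × 0.21) = 1.3700 / 1.2600 = 1.0873

1.09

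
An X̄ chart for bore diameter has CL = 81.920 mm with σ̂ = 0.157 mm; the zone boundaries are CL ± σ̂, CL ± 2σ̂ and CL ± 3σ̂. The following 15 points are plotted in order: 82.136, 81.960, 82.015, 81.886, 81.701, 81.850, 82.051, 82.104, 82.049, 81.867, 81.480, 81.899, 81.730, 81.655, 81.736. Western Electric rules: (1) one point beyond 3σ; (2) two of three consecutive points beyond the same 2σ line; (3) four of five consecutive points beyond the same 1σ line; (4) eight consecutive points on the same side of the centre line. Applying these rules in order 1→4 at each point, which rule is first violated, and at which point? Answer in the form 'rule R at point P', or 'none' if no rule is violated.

Zone of each point (C = within 1σ̂, B = 1σ̂–2σ̂, A = 2σ̂–3σ̂, * = beyond 3σ̂; sign = side of CL): 1:+B, 2:+C, 3:+C, 4:-C, 5:-B, 6:-C, 7:+C, 8:+B, 9:+C, 10:-C, 11:-A, 12:-C, 13:-B, 14:-B, 15:-B
Rule 3 (four of five consecutive points beyond the same 1σ limit) is satisfied at point 15.

rule 3 at point 15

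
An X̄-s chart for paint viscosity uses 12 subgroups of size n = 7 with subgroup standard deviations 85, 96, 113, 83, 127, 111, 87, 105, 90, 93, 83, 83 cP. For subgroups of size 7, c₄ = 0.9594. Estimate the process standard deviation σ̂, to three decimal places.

s̄ = (85 + 96 + 113 + 83 + 127 + 111 + 87 + 105 + 90 + 93 + 83 + 83) / 12 = 96.3333
σ̂ = s̄ / c₄ = 96.3333 / 0.9594 = 100.4100

100.410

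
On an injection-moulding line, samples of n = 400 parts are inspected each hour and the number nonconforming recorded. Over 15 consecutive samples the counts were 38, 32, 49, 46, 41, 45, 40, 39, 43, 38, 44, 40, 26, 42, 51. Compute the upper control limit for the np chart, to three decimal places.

59.119

p̄ = Σdᵢ / (k·n) = 614 / (15 × 400) = 0.10233
UCL = np̄ + 3·√(np̄(1−p̄)) = 40.9333 + 3 × √(40.9333×0.89767) = 40.9333 + 3 × 6.0617 = 59.1185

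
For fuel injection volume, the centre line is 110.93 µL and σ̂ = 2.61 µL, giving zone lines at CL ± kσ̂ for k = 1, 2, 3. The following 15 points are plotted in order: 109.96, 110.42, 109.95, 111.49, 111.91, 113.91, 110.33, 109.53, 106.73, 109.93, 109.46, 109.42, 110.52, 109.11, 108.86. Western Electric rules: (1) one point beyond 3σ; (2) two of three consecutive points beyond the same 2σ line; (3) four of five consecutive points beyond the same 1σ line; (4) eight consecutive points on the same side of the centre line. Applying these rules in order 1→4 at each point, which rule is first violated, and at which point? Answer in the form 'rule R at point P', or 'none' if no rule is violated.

Zone of each point (C = within 1σ̂, B = 1σ̂–2σ̂, A = 2σ̂–3σ̂, * = beyond 3σ̂; sign = side of CL): 1:-C, 2:-C, 3:-C, 4:+C, 5:+C, 6:+B, 7:-C, 8:-C, 9:-B, 10:-C, 11:-C, 12:-C, 13:-C, 14:-C, 15:-C
Rule 4 (eight consecutive points on the same side of the centre line) is satisfied at point 14.

rule 4 at point 14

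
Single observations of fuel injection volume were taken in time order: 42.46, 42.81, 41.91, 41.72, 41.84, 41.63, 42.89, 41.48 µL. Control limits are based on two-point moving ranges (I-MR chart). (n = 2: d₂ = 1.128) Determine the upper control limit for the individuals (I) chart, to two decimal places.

X̄ = (42.46 + 42.81 + 41.91 + 41.72 + 41.84 + 41.63 + 42.89 + 41.48) / 8 = 42.0925
Moving ranges: 0.35, 0.90, 0.19, 0.12, 0.21, 1.26, 1.41; M̄R̄ = 4.4400 / 7 = 0.6343
UCL = X̄ + 3·M̄R̄/d₂ = 42.0925 + 3 × 0.6343 / 1.128 = 43.7794

43.78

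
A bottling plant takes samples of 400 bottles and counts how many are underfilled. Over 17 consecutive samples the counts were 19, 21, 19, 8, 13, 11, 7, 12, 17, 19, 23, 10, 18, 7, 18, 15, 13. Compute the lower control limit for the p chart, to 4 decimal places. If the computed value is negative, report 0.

0.0085

p̄ = Σdᵢ / (k·n) = 250 / (17 × 400) = 0.03676
LCL = p̄ − 3·√(p̄(1−p̄)/n) = 0.03676 − 3 × 0.00941 = 0.00854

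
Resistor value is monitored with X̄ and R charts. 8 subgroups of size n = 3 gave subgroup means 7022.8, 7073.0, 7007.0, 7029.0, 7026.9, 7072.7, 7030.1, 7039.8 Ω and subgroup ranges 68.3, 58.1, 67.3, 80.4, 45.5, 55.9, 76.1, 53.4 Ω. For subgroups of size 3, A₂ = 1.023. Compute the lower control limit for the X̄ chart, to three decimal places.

X̄̄ = (7022.8 + 7073.0 + 7007.0 + 7029.0 + 7026.9 + 7072.7 + 7030.1 + 7039.8) / 8 = 56301.3000 / 8 = 7037.6625
R̄ = (68.3 + 58.1 + 67.3 + 80.4 + 45.5 + 55.9 + 76.1 + 53.4) / 8 = 505.0000 / 8 = 63.1250
LCL = X̄̄ − A₂·R̄ = 7037.6625 − 1.023 × 63.1250 = 6973.0856

6973.086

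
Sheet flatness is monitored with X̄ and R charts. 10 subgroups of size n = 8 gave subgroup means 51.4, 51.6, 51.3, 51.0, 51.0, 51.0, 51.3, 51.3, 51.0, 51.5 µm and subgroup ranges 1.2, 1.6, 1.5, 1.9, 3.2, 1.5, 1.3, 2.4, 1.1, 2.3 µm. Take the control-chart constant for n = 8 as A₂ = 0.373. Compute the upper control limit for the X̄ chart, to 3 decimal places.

51.911

X̄̄ = (51.4 + 51.6 + 51.3 + 51.0 + 51.0 + 51.0 + 51.3 + 51.3 + 51.0 + 51.5) / 10 = 512.4000 / 10 = 51.2400
R̄ = (1.2 + 1.6 + 1.5 + 1.9 + 3.2 + 1.5 + 1.3 + 2.4 + 1.1 + 2.3) / 10 = 18.0000 / 10 = 1.8000
UCL = X̄̄ + A₂·R̄ = 51.2400 + 0.373 × 1.8000 = 51.9114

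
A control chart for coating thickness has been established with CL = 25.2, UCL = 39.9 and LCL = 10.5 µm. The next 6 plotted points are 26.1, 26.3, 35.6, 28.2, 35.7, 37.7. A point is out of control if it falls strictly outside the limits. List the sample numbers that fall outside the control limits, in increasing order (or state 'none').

none

All 6 points lie within [10.5, 39.9].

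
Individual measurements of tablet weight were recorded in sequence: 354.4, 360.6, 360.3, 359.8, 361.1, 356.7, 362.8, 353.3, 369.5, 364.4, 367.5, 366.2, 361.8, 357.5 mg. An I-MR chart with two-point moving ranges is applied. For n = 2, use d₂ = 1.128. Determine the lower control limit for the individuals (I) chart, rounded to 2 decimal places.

X̄ = (354.4 + 360.6 + 360.3 + 359.8 + 361.1 + 356.7 + 362.8 + 353.3 + 369.5 + 364.4 + 367.5 + 366.2 + 361.8 + 357.5) / 14 = 361.1357
Moving ranges: 6.2, 0.3, 0.5, 1.3, 4.4, 6.1, 9.5, 16.2, 5.1, 3.1, 1.3, 4.4, 4.3; M̄R̄ = 62.7000 / 13 = 4.8231
LCL = X̄ − 3·M̄R̄/d₂ = 361.1357 − 3 × 4.8231 / 1.128 = 348.3084

348.31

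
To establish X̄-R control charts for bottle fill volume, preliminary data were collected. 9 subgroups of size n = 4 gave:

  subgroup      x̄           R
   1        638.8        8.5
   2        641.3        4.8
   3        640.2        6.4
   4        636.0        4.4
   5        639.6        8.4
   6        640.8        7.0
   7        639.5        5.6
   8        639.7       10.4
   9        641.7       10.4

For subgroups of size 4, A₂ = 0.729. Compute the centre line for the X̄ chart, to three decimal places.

639.733

X̄̄ = (638.8 + 641.3 + 640.2 + 636.0 + 639.6 + 640.8 + 639.5 + 639.7 + 641.7) / 9 = 5757.6000 / 9 = 639.7333
CL = X̄̄ = 639.7333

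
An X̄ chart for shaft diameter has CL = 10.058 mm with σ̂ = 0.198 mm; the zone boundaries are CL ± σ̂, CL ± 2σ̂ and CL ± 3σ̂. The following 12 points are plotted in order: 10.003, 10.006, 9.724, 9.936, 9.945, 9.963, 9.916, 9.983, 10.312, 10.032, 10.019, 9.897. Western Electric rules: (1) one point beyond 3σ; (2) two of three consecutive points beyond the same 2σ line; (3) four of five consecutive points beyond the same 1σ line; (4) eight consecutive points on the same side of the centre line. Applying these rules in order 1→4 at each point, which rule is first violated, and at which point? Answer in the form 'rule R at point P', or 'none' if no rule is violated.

Zone of each point (C = within 1σ̂, B = 1σ̂–2σ̂, A = 2σ̂–3σ̂, * = beyond 3σ̂; sign = side of CL): 1:-C, 2:-C, 3:-B, 4:-C, 5:-C, 6:-C, 7:-C, 8:-C, 9:+B, 10:-C, 11:-C, 12:-C
Rule 4 (eight consecutive points on the same side of the centre line) is satisfied at point 8.

rule 4 at point 8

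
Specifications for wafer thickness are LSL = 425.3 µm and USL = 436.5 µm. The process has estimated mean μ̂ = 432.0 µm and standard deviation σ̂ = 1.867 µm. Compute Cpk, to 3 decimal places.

0.803

Cpu = (USL − μ̂) / (3σ̂) = (436.5 − 432.0) / (3 × 1.867) = 0.8034; Cpl = (μ̂ − LSL) / (3σ̂) = (432.0 − 425.3) / (3 × 1.867) = 1.1962; Cpk = min(Cpu, Cpl) = 0.8034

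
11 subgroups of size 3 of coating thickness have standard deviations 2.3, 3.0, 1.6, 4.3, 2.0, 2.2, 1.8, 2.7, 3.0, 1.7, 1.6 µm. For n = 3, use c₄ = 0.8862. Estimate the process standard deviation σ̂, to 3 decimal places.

2.688

s̄ = (2.3 + 3.0 + 1.6 + 4.3 + 2.0 + 2.2 + 1.8 + 2.7 + 3.0 + 1.7 + 1.6) / 11 = 2.3818
σ̂ = s̄ / c₄ = 2.3818 / 0.8862 = 2.6877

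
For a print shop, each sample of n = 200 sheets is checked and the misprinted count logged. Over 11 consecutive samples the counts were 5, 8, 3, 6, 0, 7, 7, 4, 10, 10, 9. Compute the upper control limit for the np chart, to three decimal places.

13.668

p̄ = Σdᵢ / (k·n) = 69 / (11 × 200) = 0.03136
UCL = np̄ + 3·√(np̄(1−p̄)) = 6.2727 + 3 × √(6.2727×0.96864) = 6.2727 + 3 × 2.4650 = 13.6676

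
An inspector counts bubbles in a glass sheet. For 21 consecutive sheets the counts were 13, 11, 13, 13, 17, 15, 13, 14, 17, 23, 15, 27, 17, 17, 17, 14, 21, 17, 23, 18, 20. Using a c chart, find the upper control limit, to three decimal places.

29.239

c̄ = (13 + 11 + 13 + 13 + 17 + 15 + 13 + 14 + 17 + 23 + 15 + 27 + 17 + 17 + 17 + 14 + 21 + 17 + 23 + 18 + 20) / 21 = 355 / 21 = 16.9048
UCL = c̄ + 3√c̄ = 16.9048 + 3 × √16.9048 = 16.9048 + 3 × 4.1115 = 29.2394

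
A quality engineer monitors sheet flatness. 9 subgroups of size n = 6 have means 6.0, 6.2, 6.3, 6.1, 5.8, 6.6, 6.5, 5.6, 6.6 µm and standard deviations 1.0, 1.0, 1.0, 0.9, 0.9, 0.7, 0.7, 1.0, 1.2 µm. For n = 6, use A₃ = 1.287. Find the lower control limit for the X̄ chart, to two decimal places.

4.99

X̄̄ = (6.0 + 6.2 + 6.3 + 6.1 + 5.8 + 6.6 + 6.5 + 5.6 + 6.6) / 9 = 6.1889
s̄ = (1.0 + 1.0 + 1.0 + 0.9 + 0.9 + 0.7 + 0.7 + 1.0 + 1.2) / 9 = 0.9333
LCL = X̄̄ − A₃·s̄ = 6.1889 − 1.287 × 0.9333 = 4.9877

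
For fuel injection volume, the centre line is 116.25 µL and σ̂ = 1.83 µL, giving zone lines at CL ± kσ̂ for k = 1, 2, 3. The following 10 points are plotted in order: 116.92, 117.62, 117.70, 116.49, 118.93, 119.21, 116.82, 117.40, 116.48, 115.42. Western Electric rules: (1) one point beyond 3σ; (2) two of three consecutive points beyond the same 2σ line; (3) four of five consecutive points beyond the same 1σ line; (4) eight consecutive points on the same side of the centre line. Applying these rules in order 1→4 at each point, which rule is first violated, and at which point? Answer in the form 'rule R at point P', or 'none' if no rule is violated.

Zone of each point (C = within 1σ̂, B = 1σ̂–2σ̂, A = 2σ̂–3σ̂, * = beyond 3σ̂; sign = side of CL): 1:+C, 2:+C, 3:+C, 4:+C, 5:+B, 6:+B, 7:+C, 8:+C, 9:+C, 10:-C
Rule 4 (eight consecutive points on the same side of the centre line) is satisfied at point 8.

rule 4 at point 8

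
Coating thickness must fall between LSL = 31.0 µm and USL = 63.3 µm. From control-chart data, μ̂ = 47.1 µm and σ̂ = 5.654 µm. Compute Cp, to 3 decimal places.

Cp = (USL − LSL) / (6σ̂) = (63.3 − 31.0) / (6 × 5.654) = 32.3000 / 33.9240 = 0.9521

0.952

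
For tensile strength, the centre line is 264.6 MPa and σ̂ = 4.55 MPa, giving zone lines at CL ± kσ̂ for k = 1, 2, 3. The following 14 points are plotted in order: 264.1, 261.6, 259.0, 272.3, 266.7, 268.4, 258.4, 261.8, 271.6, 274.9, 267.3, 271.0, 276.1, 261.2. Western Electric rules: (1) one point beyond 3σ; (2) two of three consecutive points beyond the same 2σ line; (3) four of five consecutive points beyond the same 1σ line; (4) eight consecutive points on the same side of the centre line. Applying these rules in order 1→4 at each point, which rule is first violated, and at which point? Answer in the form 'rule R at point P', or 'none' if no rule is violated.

Zone of each point (C = within 1σ̂, B = 1σ̂–2σ̂, A = 2σ̂–3σ̂, * = beyond 3σ̂; sign = side of CL): 1:-C, 2:-C, 3:-B, 4:+B, 5:+C, 6:+C, 7:-B, 8:-C, 9:+B, 10:+A, 11:+C, 12:+B, 13:+A, 14:-C
Rule 3 (four of five consecutive points beyond the same 1σ limit) is satisfied at point 13.

rule 3 at point 13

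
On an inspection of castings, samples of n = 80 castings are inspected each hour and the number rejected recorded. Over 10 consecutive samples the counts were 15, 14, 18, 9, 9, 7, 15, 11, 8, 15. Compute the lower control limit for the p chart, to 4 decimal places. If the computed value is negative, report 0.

p̄ = Σdᵢ / (k·n) = 121 / (10 × 80) = 0.15125
LCL = p̄ − 3·√(p̄(1−p̄)/n) = 0.15125 − 3 × 0.04006 = 0.03108

0.0311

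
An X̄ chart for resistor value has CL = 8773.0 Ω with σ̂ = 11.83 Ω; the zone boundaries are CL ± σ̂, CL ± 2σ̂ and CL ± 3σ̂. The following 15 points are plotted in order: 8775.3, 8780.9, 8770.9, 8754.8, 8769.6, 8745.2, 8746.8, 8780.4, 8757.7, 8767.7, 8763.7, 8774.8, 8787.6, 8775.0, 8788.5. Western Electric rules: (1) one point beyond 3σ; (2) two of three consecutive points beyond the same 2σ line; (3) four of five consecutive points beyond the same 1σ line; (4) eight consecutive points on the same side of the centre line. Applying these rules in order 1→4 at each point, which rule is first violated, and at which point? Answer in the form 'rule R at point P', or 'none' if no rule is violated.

Zone of each point (C = within 1σ̂, B = 1σ̂–2σ̂, A = 2σ̂–3σ̂, * = beyond 3σ̂; sign = side of CL): 1:+C, 2:+C, 3:-C, 4:-B, 5:-C, 6:-A, 7:-A, 8:+C, 9:-B, 10:-C, 11:-C, 12:+C, 13:+B, 14:+C, 15:+B
Rule 2 (two of three consecutive points beyond the same 2σ limit) is satisfied at point 7.

rule 2 at point 7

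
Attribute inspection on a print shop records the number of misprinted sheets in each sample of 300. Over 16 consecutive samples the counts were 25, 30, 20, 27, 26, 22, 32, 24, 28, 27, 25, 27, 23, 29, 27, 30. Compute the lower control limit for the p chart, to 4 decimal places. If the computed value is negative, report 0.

0.0389

p̄ = Σdᵢ / (k·n) = 422 / (16 × 300) = 0.08792
LCL = p̄ − 3·√(p̄(1−p̄)/n) = 0.08792 − 3 × 0.01635 = 0.03887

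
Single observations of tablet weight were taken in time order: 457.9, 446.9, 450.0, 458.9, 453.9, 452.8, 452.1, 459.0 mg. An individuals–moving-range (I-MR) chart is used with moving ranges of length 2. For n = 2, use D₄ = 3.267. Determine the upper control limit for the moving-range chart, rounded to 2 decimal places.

17.13

Moving ranges: 11.0, 3.1, 8.9, 5.0, 1.1, 0.7, 6.9; M̄R̄ = 36.7000 / 7 = 5.2429
UCL_MR = D₄·M̄R̄ = 3.267 × 5.2429 = 17.1284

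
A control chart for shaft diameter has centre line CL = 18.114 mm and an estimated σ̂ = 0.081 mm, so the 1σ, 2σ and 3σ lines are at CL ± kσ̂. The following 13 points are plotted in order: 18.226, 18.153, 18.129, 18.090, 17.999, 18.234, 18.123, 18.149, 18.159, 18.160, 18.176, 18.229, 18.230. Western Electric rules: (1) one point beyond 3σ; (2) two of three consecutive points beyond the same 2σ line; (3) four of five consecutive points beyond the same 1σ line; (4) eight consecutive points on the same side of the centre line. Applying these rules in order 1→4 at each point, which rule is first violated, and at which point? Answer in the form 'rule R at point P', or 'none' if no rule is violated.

Zone of each point (C = within 1σ̂, B = 1σ̂–2σ̂, A = 2σ̂–3σ̂, * = beyond 3σ̂; sign = side of CL): 1:+B, 2:+C, 3:+C, 4:-C, 5:-B, 6:+B, 7:+C, 8:+C, 9:+C, 10:+C, 11:+C, 12:+B, 13:+B
Rule 4 (eight consecutive points on the same side of the centre line) is satisfied at point 13.

rule 4 at point 13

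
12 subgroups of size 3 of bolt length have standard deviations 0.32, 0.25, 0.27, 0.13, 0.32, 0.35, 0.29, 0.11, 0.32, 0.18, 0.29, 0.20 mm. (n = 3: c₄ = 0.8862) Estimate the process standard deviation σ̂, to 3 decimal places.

s̄ = (0.32 + 0.25 + 0.27 + 0.13 + 0.32 + 0.35 + 0.29 + 0.11 + 0.32 + 0.18 + 0.29 + 0.20) / 12 = 0.2525
σ̂ = s̄ / c₄ = 0.2525 / 0.8862 = 0.2849

0.285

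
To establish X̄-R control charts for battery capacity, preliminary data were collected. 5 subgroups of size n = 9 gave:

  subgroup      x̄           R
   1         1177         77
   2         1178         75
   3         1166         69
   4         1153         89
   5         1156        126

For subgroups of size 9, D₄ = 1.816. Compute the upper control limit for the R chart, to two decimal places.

R̄ = (77 + 75 + 69 + 89 + 126) / 5 = 436.0000 / 5 = 87.2000
UCL_R = D₄·R̄ = 1.816 × 87.2000 = 158.3552

158.36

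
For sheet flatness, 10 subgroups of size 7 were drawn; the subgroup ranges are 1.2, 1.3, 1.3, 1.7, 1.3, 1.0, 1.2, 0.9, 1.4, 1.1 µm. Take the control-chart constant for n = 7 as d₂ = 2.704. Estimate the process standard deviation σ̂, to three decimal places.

R̄ = (1.2 + 1.3 + 1.3 + 1.7 + 1.3 + 1.0 + 1.2 + 0.9 + 1.4 + 1.1) / 10 = 1.2400
σ̂ = R̄ / d₂ = 1.2400 / 2.704 = 0.4586

0.459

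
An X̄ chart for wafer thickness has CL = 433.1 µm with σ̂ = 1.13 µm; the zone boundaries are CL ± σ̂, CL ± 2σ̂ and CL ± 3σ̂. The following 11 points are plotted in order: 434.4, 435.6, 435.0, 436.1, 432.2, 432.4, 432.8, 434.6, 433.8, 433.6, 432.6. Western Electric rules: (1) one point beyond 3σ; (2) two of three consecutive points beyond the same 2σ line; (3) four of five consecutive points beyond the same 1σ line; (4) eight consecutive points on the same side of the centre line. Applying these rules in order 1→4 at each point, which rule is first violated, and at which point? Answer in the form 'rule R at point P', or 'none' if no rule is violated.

rule 2 at point 4

Zone of each point (C = within 1σ̂, B = 1σ̂–2σ̂, A = 2σ̂–3σ̂, * = beyond 3σ̂; sign = side of CL): 1:+B, 2:+A, 3:+B, 4:+A, 5:-C, 6:-C, 7:-C, 8:+B, 9:+C, 10:+C, 11:-C
Rule 2 (two of three consecutive points beyond the same 2σ limit) is satisfied at point 4.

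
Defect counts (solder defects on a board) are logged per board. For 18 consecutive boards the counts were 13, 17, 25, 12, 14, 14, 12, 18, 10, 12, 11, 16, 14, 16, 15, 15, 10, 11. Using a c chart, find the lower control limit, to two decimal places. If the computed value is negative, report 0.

2.88

c̄ = (13 + 17 + 25 + 12 + 14 + 14 + 12 + 18 + 10 + 12 + 11 + 16 + 14 + 16 + 15 + 15 + 10 + 11) / 18 = 255 / 18 = 14.1667
LCL = c̄ − 3√c̄ = 14.1667 − 3 × 3.7639 = 2.8751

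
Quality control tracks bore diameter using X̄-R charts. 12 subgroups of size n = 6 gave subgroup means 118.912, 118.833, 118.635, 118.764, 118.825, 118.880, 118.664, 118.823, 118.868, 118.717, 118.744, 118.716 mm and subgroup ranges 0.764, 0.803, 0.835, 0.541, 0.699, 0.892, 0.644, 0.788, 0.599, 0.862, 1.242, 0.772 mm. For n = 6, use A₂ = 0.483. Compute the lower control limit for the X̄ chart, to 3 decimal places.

X̄̄ = (118.912 + 118.833 + 118.635 + 118.764 + 118.825 + 118.880 + 118.664 + 118.823 + 118.868 + 118.717 + 118.744 + 118.716) / 12 = 1425.3810 / 12 = 118.7818
R̄ = (0.764 + 0.803 + 0.835 + 0.541 + 0.699 + 0.892 + 0.644 + 0.788 + 0.599 + 0.862 + 1.242 + 0.772) / 12 = 9.4410 / 12 = 0.7868
LCL = X̄̄ − A₂·R̄ = 118.7818 − 0.483 × 0.7868 = 118.4017

118.402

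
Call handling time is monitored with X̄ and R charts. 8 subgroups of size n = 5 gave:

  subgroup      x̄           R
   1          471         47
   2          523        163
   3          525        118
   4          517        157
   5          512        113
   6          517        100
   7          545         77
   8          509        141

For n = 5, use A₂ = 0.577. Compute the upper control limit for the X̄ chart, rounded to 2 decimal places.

X̄̄ = (471 + 523 + 525 + 517 + 512 + 517 + 545 + 509) / 8 = 4119.0000 / 8 = 514.8750
R̄ = (47 + 163 + 118 + 157 + 113 + 100 + 77 + 141) / 8 = 916.0000 / 8 = 114.5000
UCL = X̄̄ + A₂·R̄ = 514.8750 + 0.577 × 114.5000 = 580.9415

580.94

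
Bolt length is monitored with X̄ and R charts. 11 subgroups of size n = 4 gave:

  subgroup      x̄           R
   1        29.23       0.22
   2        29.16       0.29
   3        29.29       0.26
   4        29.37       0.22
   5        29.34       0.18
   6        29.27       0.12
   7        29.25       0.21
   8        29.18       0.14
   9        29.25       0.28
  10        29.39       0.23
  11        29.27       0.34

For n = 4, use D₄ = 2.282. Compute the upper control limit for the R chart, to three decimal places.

R̄ = (0.22 + 0.29 + 0.26 + 0.22 + 0.18 + 0.12 + 0.21 + 0.14 + 0.28 + 0.23 + 0.34) / 11 = 2.4900 / 11 = 0.2264
UCL_R = D₄·R̄ = 2.282 × 0.2264 = 0.5166

0.517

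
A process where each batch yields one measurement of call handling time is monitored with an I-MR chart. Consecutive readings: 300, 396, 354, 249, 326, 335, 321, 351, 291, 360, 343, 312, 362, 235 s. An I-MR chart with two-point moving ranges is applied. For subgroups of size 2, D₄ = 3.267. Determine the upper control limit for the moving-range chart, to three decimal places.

182.701

Moving ranges: 96, 42, 105, 77, 9, 14, 30, 60, 69, 17, 31, 50, 127; M̄R̄ = 727.0000 / 13 = 55.9231
UCL_MR = D₄·M̄R̄ = 3.267 × 55.9231 = 182.7007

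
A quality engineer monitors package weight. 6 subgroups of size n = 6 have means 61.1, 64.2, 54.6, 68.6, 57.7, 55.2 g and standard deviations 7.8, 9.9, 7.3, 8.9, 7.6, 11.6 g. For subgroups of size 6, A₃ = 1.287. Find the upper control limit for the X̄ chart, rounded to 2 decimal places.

71.62

X̄̄ = (61.1 + 64.2 + 54.6 + 68.6 + 57.7 + 55.2) / 6 = 60.2333
s̄ = (7.8 + 9.9 + 7.3 + 8.9 + 7.6 + 11.6) / 6 = 8.8500
UCL = X̄̄ + A₃·s̄ = 60.2333 + 1.287 × 8.8500 = 71.6233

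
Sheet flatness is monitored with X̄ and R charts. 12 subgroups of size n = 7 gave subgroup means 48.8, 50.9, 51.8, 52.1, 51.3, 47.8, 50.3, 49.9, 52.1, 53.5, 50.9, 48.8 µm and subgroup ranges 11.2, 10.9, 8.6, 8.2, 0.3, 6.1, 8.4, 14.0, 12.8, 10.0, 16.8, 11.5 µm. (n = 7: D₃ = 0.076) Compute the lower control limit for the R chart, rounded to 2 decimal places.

R̄ = (11.2 + 10.9 + 8.6 + 8.2 + 0.3 + 6.1 + 8.4 + 14.0 + 12.8 + 10.0 + 16.8 + 11.5) / 12 = 118.8000 / 12 = 9.9000
LCL_R = D₃·R̄ = 0.076 × 9.9000 = 0.7524

0.75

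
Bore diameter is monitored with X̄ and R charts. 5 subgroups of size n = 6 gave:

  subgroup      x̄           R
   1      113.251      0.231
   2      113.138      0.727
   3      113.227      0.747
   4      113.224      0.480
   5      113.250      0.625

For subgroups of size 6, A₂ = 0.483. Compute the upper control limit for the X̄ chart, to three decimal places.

113.489

X̄̄ = (113.251 + 113.138 + 113.227 + 113.224 + 113.250) / 5 = 566.0900 / 5 = 113.2180
R̄ = (0.231 + 0.727 + 0.747 + 0.480 + 0.625) / 5 = 2.8100 / 5 = 0.5620
UCL = X̄̄ + A₂·R̄ = 113.2180 + 0.483 × 0.5620 = 113.4894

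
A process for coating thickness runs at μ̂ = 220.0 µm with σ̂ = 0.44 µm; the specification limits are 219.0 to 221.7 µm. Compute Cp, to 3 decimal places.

Cp = (USL − LSL) / (6σ̂) = (221.7 − 219.0) / (6 × 0.44) = 2.7000 / 2.6400 = 1.0227

1.023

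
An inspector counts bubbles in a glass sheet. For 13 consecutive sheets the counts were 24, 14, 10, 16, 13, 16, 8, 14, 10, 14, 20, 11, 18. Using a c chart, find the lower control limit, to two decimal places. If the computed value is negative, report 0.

c̄ = (24 + 14 + 10 + 16 + 13 + 16 + 8 + 14 + 10 + 14 + 20 + 11 + 18) / 13 = 188 / 13 = 14.4615
LCL = c̄ − 3√c̄ = 14.4615 − 3 × 3.8028 = 3.0530

3.05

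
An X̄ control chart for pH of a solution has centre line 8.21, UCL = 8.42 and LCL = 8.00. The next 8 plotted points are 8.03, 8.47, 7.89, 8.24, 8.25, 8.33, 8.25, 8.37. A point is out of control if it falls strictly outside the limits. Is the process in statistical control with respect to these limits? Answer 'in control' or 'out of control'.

out of control

Compare each point to [8.00, 8.42]: sample 2 = 8.47 > UCL; sample 3 = 7.89 < LCL.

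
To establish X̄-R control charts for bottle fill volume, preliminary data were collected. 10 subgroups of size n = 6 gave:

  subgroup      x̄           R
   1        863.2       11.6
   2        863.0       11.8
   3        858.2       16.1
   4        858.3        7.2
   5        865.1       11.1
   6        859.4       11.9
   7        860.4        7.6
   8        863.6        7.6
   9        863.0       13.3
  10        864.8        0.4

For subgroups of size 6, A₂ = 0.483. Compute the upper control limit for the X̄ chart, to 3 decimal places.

866.662

X̄̄ = (863.2 + 863.0 + 858.2 + 858.3 + 865.1 + 859.4 + 860.4 + 863.6 + 863.0 + 864.8) / 10 = 8619.0000 / 10 = 861.9000
R̄ = (11.6 + 11.8 + 16.1 + 7.2 + 11.1 + 11.9 + 7.6 + 7.6 + 13.3 + 0.4) / 10 = 98.6000 / 10 = 9.8600
UCL = X̄̄ + A₂·R̄ = 861.9000 + 0.483 × 9.8600 = 866.6624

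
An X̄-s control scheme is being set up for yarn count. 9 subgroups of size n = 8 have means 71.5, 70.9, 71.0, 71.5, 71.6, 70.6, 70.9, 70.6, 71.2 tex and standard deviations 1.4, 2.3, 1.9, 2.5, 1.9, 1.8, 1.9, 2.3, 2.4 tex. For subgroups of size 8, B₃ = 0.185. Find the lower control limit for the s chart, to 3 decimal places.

0.378

s̄ = (1.4 + 2.3 + 1.9 + 2.5 + 1.9 + 1.8 + 1.9 + 2.3 + 2.4) / 9 = 2.0444
LCL_s = B₃·s̄ = 0.185 × 2.0444 = 0.3782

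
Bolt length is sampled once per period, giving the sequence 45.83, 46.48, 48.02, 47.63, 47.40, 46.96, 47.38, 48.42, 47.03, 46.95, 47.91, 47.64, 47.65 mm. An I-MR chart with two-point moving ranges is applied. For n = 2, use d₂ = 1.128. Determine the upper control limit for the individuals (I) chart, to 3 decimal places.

48.975

X̄ = (45.83 + 46.48 + 48.02 + 47.63 + 47.40 + 46.96 + 47.38 + 48.42 + 47.03 + 46.95 + 47.91 + 47.64 + 47.65) / 13 = 47.3308
Moving ranges: 0.65, 1.54, 0.39, 0.23, 0.44, 0.42, 1.04, 1.39, 0.08, 0.96, 0.27, 0.01; M̄R̄ = 7.4200 / 12 = 0.6183
UCL = X̄ + 3·M̄R̄/d₂ = 47.3308 + 3 × 0.6183 / 1.128 = 48.9753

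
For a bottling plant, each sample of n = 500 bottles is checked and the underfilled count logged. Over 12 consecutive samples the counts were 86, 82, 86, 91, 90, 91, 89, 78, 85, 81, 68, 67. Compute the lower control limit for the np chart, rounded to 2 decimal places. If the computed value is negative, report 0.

57.89

p̄ = Σdᵢ / (k·n) = 994 / (12 × 500) = 0.16567
LCL = np̄ − 3·√(np̄(1−p̄)) = 82.8333 − 3 × 8.3133 = 57.8935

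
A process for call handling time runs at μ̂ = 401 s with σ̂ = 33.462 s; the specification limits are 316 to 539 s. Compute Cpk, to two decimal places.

Cpu = (USL − μ̂) / (3σ̂) = (539 − 401) / (3 × 33.462) = 1.3747; Cpl = (μ̂ − LSL) / (3σ̂) = (401 − 316) / (3 × 33.462) = 0.8467; Cpk = min(Cpu, Cpl) = 0.8467

0.85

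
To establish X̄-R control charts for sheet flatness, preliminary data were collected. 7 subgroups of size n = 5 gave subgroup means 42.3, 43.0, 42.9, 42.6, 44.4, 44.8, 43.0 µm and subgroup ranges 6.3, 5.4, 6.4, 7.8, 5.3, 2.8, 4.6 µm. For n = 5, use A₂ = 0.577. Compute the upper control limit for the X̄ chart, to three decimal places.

46.467

X̄̄ = (42.3 + 43.0 + 42.9 + 42.6 + 44.4 + 44.8 + 43.0) / 7 = 303.0000 / 7 = 43.2857
R̄ = (6.3 + 5.4 + 6.4 + 7.8 + 5.3 + 2.8 + 4.6) / 7 = 38.6000 / 7 = 5.5143
UCL = X̄̄ + A₂·R̄ = 43.2857 + 0.577 × 5.5143 = 46.4675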